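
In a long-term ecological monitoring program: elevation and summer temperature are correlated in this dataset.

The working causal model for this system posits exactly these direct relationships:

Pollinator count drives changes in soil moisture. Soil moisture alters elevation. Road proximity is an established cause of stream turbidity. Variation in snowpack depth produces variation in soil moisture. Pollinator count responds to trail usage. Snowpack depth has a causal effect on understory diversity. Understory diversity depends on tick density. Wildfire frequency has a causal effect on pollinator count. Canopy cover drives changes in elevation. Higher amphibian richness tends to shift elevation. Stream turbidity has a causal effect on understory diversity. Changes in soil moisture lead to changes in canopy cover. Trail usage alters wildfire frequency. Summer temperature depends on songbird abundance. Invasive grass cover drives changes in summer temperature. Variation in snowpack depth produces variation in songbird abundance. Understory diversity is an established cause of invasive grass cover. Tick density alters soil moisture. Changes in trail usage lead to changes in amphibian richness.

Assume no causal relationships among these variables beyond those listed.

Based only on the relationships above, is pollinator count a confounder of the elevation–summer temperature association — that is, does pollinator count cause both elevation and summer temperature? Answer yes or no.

Pollinator count has no stated causal path to summer temperature. A confounder must cause both variables, so pollinator count does not qualify.

no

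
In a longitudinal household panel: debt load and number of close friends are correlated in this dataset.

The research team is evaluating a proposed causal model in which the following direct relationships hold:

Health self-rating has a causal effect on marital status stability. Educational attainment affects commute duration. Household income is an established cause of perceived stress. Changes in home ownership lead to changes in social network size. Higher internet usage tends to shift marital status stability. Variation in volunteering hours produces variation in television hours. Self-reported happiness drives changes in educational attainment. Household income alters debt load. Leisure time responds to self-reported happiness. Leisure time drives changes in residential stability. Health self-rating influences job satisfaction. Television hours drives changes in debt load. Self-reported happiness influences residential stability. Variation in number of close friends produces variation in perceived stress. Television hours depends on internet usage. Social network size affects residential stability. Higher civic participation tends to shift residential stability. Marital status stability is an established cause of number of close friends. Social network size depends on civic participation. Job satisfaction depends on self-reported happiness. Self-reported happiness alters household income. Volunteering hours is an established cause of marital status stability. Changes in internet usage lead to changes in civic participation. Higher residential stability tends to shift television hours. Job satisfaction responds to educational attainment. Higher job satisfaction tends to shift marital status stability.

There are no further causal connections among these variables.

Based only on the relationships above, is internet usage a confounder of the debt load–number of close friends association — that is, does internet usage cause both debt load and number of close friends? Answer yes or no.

yes

Internet usage has a causal path to debt load (internet usage → television hours → debt load) and to number of close friends (internet usage → marital status stability → number of close friends), so it is a common cause of both — a confounder.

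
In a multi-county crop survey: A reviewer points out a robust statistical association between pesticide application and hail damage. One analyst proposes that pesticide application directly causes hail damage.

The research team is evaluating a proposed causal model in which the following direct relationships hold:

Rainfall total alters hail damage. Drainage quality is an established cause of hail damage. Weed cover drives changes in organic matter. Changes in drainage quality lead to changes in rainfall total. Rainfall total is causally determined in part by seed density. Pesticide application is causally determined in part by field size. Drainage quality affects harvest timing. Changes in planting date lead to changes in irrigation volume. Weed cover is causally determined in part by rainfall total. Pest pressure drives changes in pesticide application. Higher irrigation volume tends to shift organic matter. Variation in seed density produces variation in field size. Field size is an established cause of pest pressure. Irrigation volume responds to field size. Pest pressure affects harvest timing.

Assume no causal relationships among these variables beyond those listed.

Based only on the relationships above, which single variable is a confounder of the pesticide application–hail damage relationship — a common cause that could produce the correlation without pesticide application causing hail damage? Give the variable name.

seed density

Seed density has a causal path to pesticide application (seed density → field size → pesticide application) and a separate causal path to hail damage (seed density → rainfall total → hail damage), so it is a common cause of both.
No stated relationship gives pesticide application a causal route to hail damage, so the correlation is explained by the shared upstream cause rather than a direct effect.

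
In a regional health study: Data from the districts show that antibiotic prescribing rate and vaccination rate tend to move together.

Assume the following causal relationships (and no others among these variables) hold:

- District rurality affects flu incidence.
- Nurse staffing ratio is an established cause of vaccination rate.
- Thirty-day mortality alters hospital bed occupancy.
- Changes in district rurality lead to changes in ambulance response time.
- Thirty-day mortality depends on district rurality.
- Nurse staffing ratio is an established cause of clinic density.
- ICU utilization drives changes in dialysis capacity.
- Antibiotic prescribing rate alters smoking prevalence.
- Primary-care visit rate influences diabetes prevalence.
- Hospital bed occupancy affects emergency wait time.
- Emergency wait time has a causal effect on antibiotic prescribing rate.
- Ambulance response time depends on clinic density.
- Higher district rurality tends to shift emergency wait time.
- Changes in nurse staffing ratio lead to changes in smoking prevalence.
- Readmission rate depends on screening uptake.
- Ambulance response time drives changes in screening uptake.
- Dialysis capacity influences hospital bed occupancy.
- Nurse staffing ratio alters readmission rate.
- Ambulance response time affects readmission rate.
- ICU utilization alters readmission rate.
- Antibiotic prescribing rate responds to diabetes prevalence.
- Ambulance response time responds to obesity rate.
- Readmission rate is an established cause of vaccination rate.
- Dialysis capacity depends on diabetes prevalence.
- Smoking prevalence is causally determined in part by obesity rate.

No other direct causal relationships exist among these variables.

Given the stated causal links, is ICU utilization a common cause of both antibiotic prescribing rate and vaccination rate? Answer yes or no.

yes

ICU utilization has a causal path to antibiotic prescribing rate (ICU utilization → dialysis capacity → hospital bed occupancy → emergency wait time → antibiotic prescribing rate) and to vaccination rate (ICU utilization → readmission rate → vaccination rate), so it is a common cause of both — a confounder.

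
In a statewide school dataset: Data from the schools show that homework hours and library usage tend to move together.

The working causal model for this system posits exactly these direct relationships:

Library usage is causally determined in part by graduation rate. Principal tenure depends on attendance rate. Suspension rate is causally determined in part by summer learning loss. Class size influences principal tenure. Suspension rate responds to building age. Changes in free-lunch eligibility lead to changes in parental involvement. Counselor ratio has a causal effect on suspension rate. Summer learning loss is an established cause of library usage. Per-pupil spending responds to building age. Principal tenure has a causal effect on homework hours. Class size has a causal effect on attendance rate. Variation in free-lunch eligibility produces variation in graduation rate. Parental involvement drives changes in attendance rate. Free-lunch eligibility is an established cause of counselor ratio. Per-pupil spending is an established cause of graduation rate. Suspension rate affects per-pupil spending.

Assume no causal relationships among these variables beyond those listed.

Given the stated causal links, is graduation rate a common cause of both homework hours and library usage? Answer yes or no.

Graduation rate has no stated causal path to homework hours. A confounder must cause both variables, so graduation rate does not qualify.

no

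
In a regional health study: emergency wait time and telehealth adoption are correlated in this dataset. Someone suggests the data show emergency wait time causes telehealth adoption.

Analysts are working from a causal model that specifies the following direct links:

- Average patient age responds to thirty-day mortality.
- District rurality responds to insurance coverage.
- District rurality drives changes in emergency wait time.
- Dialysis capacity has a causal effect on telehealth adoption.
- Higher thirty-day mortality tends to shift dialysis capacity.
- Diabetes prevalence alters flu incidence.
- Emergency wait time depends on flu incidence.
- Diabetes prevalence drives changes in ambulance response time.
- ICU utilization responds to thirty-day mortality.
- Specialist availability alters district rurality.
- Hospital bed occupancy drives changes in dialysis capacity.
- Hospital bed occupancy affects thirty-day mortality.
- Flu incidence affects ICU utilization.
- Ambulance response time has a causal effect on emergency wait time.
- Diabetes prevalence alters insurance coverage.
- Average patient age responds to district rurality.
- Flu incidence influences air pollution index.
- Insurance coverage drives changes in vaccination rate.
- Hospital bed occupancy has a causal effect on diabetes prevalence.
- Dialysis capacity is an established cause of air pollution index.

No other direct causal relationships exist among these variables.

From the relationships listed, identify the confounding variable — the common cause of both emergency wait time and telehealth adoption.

Hospital bed occupancy has a causal path to emergency wait time (hospital bed occupancy → diabetes prevalence → ambulance response time → emergency wait time) and a separate causal path to telehealth adoption (hospital bed occupancy → dialysis capacity → telehealth adoption), so it is a common cause of both.
No stated relationship gives emergency wait time a causal route to telehealth adoption, so the correlation is explained by the shared upstream cause rather than a direct effect.

hospital bed occupancy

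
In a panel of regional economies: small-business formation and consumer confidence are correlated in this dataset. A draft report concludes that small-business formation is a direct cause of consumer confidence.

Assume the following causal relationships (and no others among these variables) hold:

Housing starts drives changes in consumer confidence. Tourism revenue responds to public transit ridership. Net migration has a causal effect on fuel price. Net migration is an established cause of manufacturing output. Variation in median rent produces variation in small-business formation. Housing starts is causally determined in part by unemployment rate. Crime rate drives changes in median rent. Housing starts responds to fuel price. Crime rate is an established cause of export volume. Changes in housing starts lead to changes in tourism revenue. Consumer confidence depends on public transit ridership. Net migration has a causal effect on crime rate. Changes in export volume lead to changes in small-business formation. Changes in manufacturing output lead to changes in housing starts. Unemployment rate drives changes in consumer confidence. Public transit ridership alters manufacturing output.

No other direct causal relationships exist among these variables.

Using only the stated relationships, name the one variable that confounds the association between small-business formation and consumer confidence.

net migration

Net migration has a causal path to small-business formation (net migration → crime rate → median rent → small-business formation) and a separate causal path to consumer confidence (net migration → manufacturing output → housing starts → consumer confidence), so it is a common cause of both.
No stated relationship gives small-business formation a causal route to consumer confidence, so the correlation is explained by the shared upstream cause rather than a direct effect.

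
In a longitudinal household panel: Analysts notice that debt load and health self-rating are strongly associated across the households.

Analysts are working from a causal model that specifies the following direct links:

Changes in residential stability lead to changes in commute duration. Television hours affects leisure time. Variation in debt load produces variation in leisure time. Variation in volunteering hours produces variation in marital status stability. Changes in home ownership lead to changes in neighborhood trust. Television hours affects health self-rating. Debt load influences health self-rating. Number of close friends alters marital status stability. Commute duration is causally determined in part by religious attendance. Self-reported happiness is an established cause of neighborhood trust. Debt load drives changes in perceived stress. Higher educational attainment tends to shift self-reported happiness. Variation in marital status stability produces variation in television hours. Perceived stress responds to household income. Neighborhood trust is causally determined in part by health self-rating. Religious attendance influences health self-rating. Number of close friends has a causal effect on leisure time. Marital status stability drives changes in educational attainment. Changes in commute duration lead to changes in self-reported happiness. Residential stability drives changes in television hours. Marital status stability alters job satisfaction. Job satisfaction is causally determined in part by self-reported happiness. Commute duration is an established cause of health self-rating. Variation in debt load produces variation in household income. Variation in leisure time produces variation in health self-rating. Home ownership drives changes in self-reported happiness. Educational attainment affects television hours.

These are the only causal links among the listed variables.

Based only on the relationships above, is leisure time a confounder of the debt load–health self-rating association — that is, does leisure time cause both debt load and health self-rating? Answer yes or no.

no

Leisure time has no stated causal path to debt load. A confounder must cause both variables, so leisure time does not qualify.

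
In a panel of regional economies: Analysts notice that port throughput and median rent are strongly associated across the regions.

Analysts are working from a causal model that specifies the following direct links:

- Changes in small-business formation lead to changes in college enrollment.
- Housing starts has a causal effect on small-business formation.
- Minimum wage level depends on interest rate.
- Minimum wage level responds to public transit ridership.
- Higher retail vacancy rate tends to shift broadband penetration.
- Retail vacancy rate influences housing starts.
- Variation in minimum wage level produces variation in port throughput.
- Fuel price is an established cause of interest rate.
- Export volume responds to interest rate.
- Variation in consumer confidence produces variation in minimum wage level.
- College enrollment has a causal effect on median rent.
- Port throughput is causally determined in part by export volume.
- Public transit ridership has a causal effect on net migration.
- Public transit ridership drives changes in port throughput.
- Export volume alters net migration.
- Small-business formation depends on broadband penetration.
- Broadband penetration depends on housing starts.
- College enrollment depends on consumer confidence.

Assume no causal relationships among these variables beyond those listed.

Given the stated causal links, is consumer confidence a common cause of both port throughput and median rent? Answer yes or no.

yes

Consumer confidence has a causal path to port throughput (consumer confidence → minimum wage level → port throughput) and to median rent (consumer confidence → college enrollment → median rent), so it is a common cause of both — a confounder.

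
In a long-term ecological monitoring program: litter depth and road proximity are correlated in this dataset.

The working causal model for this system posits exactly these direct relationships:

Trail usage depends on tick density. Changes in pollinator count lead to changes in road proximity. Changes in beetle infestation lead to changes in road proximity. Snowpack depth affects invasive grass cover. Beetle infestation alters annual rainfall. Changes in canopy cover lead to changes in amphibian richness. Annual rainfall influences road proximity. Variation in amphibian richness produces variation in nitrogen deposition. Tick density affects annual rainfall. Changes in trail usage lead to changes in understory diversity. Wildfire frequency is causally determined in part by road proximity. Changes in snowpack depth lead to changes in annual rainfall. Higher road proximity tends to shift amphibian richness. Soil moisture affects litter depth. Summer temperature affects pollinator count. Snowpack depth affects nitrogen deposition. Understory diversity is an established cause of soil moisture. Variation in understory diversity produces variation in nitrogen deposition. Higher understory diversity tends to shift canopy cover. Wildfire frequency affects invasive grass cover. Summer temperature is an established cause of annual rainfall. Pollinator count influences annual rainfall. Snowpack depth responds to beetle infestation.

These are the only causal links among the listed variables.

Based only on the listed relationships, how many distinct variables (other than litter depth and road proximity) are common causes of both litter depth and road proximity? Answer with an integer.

The common causes are: tick density (to litter depth via tick density → trail usage → understory diversity → soil moisture → litter depth; to road proximity via tick density → annual rainfall → road proximity).
Every other variable lacks a causal path to at least one of litter depth and road proximity.

1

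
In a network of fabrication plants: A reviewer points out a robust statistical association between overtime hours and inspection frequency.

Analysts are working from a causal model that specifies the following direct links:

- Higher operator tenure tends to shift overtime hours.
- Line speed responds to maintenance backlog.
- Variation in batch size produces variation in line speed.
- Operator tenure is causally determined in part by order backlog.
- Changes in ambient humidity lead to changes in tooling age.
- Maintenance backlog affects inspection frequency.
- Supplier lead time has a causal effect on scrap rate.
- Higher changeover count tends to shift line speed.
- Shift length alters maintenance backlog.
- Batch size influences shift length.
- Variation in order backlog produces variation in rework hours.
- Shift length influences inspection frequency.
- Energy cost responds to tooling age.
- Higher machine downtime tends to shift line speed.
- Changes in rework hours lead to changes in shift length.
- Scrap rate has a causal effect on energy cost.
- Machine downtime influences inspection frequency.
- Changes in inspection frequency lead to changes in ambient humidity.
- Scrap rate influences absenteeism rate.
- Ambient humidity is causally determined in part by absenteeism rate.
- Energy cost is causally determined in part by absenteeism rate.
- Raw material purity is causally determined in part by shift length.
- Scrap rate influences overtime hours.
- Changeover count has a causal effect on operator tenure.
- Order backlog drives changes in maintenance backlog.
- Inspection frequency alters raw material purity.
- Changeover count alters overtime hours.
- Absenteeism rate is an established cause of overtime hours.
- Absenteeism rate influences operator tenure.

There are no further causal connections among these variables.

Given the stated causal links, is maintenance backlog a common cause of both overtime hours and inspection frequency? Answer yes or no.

Maintenance backlog has no stated causal path to overtime hours. A confounder must cause both variables, so maintenance backlog does not qualify.

no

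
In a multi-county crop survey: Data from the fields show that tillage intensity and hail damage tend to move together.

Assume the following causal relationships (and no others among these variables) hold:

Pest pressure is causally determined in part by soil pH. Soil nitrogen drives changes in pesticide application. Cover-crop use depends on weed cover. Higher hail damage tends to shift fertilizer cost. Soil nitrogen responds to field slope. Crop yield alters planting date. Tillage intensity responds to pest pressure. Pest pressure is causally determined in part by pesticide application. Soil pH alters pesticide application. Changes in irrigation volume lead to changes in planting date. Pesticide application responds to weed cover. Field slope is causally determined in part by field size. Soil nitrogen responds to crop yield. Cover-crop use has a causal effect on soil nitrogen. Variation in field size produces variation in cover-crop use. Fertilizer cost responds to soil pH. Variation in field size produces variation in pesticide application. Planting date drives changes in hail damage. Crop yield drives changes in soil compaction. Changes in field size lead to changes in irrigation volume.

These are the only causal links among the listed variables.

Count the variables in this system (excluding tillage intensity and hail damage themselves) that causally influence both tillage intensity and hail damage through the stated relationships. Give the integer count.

The common causes are: crop yield (to tillage intensity via crop yield → soil nitrogen → pesticide application → pest pressure → tillage intensity; to hail damage via crop yield → planting date → hail damage); field size (to tillage intensity via field size → pesticide application → pest pressure → tillage intensity; to hail damage via field size → irrigation volume → planting date → hail damage).
Every other variable lacks a causal path to at least one of tillage intensity and hail damage.

2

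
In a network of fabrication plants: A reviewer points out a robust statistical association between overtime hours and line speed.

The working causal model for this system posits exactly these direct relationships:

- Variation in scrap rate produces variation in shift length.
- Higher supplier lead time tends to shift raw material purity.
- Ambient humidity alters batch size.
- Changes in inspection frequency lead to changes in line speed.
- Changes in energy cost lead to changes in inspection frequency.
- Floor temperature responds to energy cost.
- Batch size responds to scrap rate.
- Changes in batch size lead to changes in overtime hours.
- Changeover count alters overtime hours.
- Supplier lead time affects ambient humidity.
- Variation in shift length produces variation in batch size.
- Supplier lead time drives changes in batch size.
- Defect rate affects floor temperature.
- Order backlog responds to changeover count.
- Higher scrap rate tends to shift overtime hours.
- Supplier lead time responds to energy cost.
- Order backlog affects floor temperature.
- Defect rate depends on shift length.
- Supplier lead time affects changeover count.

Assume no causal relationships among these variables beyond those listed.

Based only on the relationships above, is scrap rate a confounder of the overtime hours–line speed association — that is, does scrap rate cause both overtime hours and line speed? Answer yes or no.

no

Scrap rate has no stated causal path to line speed. A confounder must cause both variables, so scrap rate does not qualify.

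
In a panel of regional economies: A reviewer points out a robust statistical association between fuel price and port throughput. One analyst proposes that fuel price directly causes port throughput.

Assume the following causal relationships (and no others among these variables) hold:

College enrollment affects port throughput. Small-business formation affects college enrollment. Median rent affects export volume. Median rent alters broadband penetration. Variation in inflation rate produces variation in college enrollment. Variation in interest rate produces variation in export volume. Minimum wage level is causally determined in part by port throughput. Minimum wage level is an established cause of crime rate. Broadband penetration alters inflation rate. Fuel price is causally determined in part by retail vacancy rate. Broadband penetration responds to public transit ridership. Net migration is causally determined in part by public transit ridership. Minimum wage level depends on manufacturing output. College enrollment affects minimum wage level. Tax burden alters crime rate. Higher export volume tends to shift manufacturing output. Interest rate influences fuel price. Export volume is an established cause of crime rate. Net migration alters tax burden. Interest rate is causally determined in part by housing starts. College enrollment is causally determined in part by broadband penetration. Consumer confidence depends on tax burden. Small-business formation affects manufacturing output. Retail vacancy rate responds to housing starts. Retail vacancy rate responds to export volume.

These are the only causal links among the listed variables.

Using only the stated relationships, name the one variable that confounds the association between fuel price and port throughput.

median rent

Median rent has a causal path to fuel price (median rent → export volume → retail vacancy rate → fuel price) and a separate causal path to port throughput (median rent → broadband penetration → college enrollment → port throughput), so it is a common cause of both.
No stated relationship gives fuel price a causal route to port throughput, so the correlation is explained by the shared upstream cause rather than a direct effect.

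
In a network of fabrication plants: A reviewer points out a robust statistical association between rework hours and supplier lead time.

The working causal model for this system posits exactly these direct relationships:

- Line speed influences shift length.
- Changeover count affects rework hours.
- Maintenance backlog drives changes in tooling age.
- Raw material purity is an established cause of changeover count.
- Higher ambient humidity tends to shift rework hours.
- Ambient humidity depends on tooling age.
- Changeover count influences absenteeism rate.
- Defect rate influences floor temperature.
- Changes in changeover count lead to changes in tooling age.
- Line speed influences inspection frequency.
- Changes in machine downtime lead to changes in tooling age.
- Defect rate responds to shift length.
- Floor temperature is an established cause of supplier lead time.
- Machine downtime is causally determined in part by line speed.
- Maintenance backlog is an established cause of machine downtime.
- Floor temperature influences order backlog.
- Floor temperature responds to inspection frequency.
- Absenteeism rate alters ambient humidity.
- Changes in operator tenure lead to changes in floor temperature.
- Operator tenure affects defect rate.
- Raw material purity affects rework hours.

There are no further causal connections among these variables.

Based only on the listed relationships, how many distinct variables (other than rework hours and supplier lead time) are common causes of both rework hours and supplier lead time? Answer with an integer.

1

The common causes are: line speed (to rework hours via line speed → machine downtime → tooling age → ambient humidity → rework hours; to supplier lead time via line speed → inspection frequency → floor temperature → supplier lead time).
Every other variable lacks a causal path to at least one of rework hours and supplier lead time.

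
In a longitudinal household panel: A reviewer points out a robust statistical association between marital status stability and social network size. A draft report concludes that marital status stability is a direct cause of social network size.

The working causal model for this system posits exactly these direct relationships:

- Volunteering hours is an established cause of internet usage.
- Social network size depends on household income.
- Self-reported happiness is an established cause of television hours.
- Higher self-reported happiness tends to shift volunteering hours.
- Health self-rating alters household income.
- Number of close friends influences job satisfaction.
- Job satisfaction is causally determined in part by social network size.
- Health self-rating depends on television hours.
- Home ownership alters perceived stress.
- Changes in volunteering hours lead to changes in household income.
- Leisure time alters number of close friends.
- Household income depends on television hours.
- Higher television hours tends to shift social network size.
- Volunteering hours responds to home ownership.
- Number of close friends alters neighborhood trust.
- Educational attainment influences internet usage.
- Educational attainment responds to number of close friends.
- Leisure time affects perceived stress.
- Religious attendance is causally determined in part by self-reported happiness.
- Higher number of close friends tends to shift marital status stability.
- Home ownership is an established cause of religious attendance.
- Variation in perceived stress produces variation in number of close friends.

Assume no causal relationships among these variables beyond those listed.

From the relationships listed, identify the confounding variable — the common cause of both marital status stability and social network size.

home ownership

Home ownership has a causal path to marital status stability (home ownership → perceived stress → number of close friends → marital status stability) and a separate causal path to social network size (home ownership → volunteering hours → household income → social network size), so it is a common cause of both.
No stated relationship gives marital status stability a causal route to social network size, so the correlation is explained by the shared upstream cause rather than a direct effect.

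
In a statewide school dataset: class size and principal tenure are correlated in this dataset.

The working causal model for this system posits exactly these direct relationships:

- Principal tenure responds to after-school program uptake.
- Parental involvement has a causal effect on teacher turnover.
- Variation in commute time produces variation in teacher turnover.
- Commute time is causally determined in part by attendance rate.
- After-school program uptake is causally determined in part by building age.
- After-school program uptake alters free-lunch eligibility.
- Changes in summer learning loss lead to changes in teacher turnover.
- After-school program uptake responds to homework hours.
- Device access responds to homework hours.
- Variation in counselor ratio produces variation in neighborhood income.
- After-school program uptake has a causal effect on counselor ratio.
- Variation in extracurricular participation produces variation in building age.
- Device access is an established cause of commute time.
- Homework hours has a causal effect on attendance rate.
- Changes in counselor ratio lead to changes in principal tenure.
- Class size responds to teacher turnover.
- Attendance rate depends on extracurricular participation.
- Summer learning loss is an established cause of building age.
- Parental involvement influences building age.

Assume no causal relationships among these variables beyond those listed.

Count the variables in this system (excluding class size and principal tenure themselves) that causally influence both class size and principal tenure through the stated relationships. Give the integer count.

The common causes are: extracurricular participation (to class size via extracurricular participation → attendance rate → commute time → teacher turnover → class size; to principal tenure via extracurricular participation → building age → after-school program uptake → principal tenure); homework hours (to class size via homework hours → device access → commute time → teacher turnover → class size; to principal tenure via homework hours → after-school program uptake → principal tenure); parental involvement (to class size via parental involvement → teacher turnover → class size; to principal tenure via parental involvement → building age → after-school program uptake → principal tenure); summer learning loss (to class size via summer learning loss → teacher turnover → class size; to principal tenure via summer learning loss → building age → after-school program uptake → principal tenure).
Every other variable lacks a causal path to at least one of class size and principal tenure.

4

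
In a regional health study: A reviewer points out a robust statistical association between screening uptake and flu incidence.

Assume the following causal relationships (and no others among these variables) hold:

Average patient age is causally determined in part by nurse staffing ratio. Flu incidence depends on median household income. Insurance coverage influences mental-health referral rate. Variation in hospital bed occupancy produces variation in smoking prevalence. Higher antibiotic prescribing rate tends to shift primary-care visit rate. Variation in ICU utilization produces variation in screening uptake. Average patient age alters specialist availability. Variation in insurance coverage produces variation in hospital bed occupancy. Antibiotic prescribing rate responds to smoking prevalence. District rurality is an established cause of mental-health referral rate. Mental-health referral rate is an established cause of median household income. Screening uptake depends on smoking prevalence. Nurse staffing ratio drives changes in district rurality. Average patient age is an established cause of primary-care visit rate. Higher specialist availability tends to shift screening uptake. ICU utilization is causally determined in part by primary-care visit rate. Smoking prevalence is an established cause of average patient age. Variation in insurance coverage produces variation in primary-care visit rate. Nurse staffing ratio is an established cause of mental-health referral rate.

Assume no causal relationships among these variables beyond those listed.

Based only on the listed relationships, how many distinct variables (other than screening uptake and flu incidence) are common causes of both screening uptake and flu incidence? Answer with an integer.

The common causes are: insurance coverage (to screening uptake via insurance coverage → hospital bed occupancy → smoking prevalence → screening uptake; to flu incidence via insurance coverage → mental-health referral rate → median household income → flu incidence); nurse staffing ratio (to screening uptake via nurse staffing ratio → average patient age → specialist availability → screening uptake; to flu incidence via nurse staffing ratio → mental-health referral rate → median household income → flu incidence).
Every other variable lacks a causal path to at least one of screening uptake and flu incidence.

2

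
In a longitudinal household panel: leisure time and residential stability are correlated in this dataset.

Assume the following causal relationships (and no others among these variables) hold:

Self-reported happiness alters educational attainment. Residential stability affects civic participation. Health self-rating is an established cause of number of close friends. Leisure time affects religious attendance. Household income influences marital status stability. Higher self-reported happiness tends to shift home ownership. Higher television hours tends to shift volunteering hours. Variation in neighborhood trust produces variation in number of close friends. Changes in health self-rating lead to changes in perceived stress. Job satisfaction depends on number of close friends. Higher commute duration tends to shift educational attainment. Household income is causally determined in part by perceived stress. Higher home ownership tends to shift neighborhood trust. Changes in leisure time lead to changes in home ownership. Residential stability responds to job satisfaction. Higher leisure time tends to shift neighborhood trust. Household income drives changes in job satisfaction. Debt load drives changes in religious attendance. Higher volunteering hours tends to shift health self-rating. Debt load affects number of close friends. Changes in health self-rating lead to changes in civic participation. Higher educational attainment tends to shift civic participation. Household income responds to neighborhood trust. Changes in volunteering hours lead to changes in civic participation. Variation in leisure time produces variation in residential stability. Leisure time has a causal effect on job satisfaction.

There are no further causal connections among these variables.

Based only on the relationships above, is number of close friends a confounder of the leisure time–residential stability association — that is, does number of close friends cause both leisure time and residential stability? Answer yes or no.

no

Number of close friends has no stated causal path to leisure time. A confounder must cause both variables, so number of close friends does not qualify.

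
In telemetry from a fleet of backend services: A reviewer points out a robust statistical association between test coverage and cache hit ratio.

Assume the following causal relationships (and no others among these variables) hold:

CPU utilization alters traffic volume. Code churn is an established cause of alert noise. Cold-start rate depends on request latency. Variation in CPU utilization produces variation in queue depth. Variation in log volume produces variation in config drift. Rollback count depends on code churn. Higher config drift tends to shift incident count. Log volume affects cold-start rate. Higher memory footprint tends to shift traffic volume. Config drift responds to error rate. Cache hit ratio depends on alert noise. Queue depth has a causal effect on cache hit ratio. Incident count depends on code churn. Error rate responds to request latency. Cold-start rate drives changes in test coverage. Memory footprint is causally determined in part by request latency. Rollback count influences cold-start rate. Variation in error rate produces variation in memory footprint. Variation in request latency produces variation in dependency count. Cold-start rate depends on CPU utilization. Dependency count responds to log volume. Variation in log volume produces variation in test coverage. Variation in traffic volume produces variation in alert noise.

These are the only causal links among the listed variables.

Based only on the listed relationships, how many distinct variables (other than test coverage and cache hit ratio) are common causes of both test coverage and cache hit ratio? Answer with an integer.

3

The common causes are: CPU utilization (to test coverage via CPU utilization → cold-start rate → test coverage; to cache hit ratio via CPU utilization → queue depth → cache hit ratio); code churn (to test coverage via code churn → rollback count → cold-start rate → test coverage; to cache hit ratio via code churn → alert noise → cache hit ratio); request latency (to test coverage via request latency → cold-start rate → test coverage; to cache hit ratio via request latency → memory footprint → traffic volume → alert noise → cache hit ratio).
Every other variable lacks a causal path to at least one of test coverage and cache hit ratio.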